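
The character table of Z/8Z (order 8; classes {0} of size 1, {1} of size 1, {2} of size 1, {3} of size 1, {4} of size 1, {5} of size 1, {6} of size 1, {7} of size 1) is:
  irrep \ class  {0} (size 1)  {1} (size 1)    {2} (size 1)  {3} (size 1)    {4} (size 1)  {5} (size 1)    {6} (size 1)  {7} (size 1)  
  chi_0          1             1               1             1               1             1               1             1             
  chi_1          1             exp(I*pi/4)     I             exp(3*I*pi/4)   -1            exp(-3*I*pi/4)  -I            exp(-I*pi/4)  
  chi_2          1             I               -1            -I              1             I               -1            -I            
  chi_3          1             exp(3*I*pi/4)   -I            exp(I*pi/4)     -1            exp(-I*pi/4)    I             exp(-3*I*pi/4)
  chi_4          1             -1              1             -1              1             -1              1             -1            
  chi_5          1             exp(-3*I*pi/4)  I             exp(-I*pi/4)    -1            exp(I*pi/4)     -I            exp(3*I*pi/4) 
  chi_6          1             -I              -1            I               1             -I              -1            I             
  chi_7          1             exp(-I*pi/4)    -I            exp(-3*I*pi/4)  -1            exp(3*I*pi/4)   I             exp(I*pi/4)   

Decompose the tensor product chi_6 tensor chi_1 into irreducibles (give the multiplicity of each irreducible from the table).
chi_6 tensor chi_1 = chi_7 (all other irreducibles have multiplicity 0).

Working: The character of a tensor product is the pointwise product (chi_6 * chi_1)(C) = chi_6(C) * chi_1(C):
  {0}: (1)*(1), {1}: (-I)*(exp(I*pi/4)), {2}: (-1)*(I), {3}: (I)*(exp(3*I*pi/4)), {4}: (1)*(-1), {5}: (-I)*(exp(-3*I*pi/4)), {6}: (-1)*(-I), {7}: (I)*(exp(-I*pi/4))
so (chi_6 * chi_1) takes values
  {0} -> 1, {1} -> -exp(3*I*pi/4), {2} -> -I, {3} -> exp(-3*I*pi/4), {4} -> -1, {5} -> -exp(-I*pi/4), {6} -> I, {7} -> exp(I*pi/4).
Now take the inner product of this character with each irreducible chi from the table, <chi_6*chi_1, chi> = (1/8) sum_C |C| (chi_6*chi_1)(C) conj(chi(C)):
  <chi_6*chi_1, chi_0> = (1/8)[1*(1)*conj(1) + 1*(-exp(3*I*pi/4))*conj(1) + 1*(-I)*conj(1) + 1*(exp(-3*I*pi/4))*conj(1) + 1*(-1)*conj(1) + 1*(-exp(-I*pi/4))*conj(1) + 1*(I)*conj(1) + 1*(exp(I*pi/4))*conj(1)]
      = (1/8)[(1) + (-exp(3*I*pi/4)) + (-I) + (exp(-3*I*pi/4)) + (-1) + (-exp(-I*pi/4)) + (I) + (exp(I*pi/4))] = 0/8 = 0
  <chi_6*chi_1, chi_1> = (1/8)[1*(1)*conj(1) + 1*(-exp(3*I*pi/4))*conj(exp(I*pi/4)) + 1*(-I)*conj(I) + 1*(exp(-3*I*pi/4))*conj(exp(3*I*pi/4)) + 1*(-1)*conj(-1) + 1*(-exp(-I*pi/4))*conj(exp(-3*I*pi/4)) + 1*(I)*conj(-I) + 1*(exp(I*pi/4))*conj(exp(-I*pi/4))]
      = (1/8)[(1) + (-I) + (-1) + (I) + (1) + (-I) + (-1) + (I)] = 0/8 = 0
  <chi_6*chi_1, chi_2> = (1/8)[1*(1)*conj(1) + 1*(-exp(3*I*pi/4))*conj(I) + 1*(-I)*conj(-1) + 1*(exp(-3*I*pi/4))*conj(-I) + 1*(-1)*conj(1) + 1*(-exp(-I*pi/4))*conj(I) + 1*(I)*conj(-1) + 1*(exp(I*pi/4))*conj(-I)]
      = (1/8)[(1) + (exp(-3*I*pi/4)) + (I) + (exp(-I*pi/4)) + (-1) + (exp(I*pi/4)) + (-I) + (exp(3*I*pi/4))] = 0/8 = 0
  <chi_6*chi_1, chi_3> = (1/8)[1*(1)*conj(1) + 1*(-exp(3*I*pi/4))*conj(exp(3*I*pi/4)) + 1*(-I)*conj(-I) + 1*(exp(-3*I*pi/4))*conj(exp(I*pi/4)) + 1*(-1)*conj(-1) + 1*(-exp(-I*pi/4))*conj(exp(-I*pi/4)) + 1*(I)*conj(I) + 1*(exp(I*pi/4))*conj(exp(-3*I*pi/4))]
      = (1/8)[(1) + (-1) + (1) + (-1) + (1) + (-1) + (1) + (-1)] = 0/8 = 0
  <chi_6*chi_1, chi_4> = (1/8)[1*(1)*conj(1) + 1*(-exp(3*I*pi/4))*conj(-1) + 1*(-I)*conj(1) + 1*(exp(-3*I*pi/4))*conj(-1) + 1*(-1)*conj(1) + 1*(-exp(-I*pi/4))*conj(-1) + 1*(I)*conj(1) + 1*(exp(I*pi/4))*conj(-1)]
      = (1/8)[(1) + (exp(3*I*pi/4)) + (-I) + (-exp(-3*I*pi/4)) + (-1) + (exp(-I*pi/4)) + (I) + (-exp(I*pi/4))] = 0/8 = 0
  <chi_6*chi_1, chi_5> = (1/8)[1*(1)*conj(1) + 1*(-exp(3*I*pi/4))*conj(exp(-3*I*pi/4)) + 1*(-I)*conj(I) + 1*(exp(-3*I*pi/4))*conj(exp(-I*pi/4)) + 1*(-1)*conj(-1) + 1*(-exp(-I*pi/4))*conj(exp(I*pi/4)) + 1*(I)*conj(-I) + 1*(exp(I*pi/4))*conj(exp(3*I*pi/4))]
      = (1/8)[(1) + (I) + (-1) + (-I) + (1) + (I) + (-1) + (-I)] = 0/8 = 0
  <chi_6*chi_1, chi_6> = (1/8)[1*(1)*conj(1) + 1*(-exp(3*I*pi/4))*conj(-I) + 1*(-I)*conj(-1) + 1*(exp(-3*I*pi/4))*conj(I) + 1*(-1)*conj(1) + 1*(-exp(-I*pi/4))*conj(-I) + 1*(I)*conj(-1) + 1*(exp(I*pi/4))*conj(I)]
      = (1/8)[(1) + (-exp(-3*I*pi/4)) + (I) + (-exp(-I*pi/4)) + (-1) + (-exp(I*pi/4)) + (-I) + (-exp(3*I*pi/4))] = 0/8 = 0
  <chi_6*chi_1, chi_7> = (1/8)[1*(1)*conj(1) + 1*(-exp(3*I*pi/4))*conj(exp(-I*pi/4)) + 1*(-I)*conj(-I) + 1*(exp(-3*I*pi/4))*conj(exp(-3*I*pi/4)) + 1*(-1)*conj(-1) + 1*(-exp(-I*pi/4))*conj(exp(3*I*pi/4)) + 1*(I)*conj(I) + 1*(exp(I*pi/4))*conj(exp(I*pi/4))]
      = (1/8)[(1) + (1) + (1) + (1) + (1) + (1) + (1) + (1)] = 8/8 = 1
(Exp terms are combined using exp(i*s)*conj(exp(i*t)) = exp(i*(s-t)), and sums of them are collapsed using the identity that for every m > 1 the m distinct m-th roots of unity sum to 0, e.g. 1 + exp(2*I*pi/3) + exp(-2*I*pi/3) = 0.)
Hence the multiplicities are chi_7: 1. Dimension check: dim(chi_6)*dim(chi_1) = 1*1 = 1 and sum (mult * dim) = 1*1 = 1.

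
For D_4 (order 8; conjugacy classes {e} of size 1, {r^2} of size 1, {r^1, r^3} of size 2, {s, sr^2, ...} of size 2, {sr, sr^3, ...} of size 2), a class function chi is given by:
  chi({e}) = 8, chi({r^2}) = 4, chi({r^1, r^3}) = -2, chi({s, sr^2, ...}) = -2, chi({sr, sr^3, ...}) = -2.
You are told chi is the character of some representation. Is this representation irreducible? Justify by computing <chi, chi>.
Not irreducible (reducible): <chi, chi> = 13 > 1.

Why: <chi, chi> = (1/|G|) sum_C |C| * |chi(C)|^2 = (1/8)[1*|8|^2 + 1*|4|^2 + 2*|-2|^2 + 2*|-2|^2 + 2*|-2|^2]
  = (1/8)[(64) + (16) + (8) + (8) + (8)] = 104/8 = 13.
A character is irreducible iff <chi, chi> = 1, so this representation is reducible.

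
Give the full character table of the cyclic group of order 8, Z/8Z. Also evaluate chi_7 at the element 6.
Character table of Z/8Z (irreps indexed chi_0,...,chi_7 with chi_k(m) = zeta_8^(k*m), zeta_8 = exp(2*pi*i/8)):
  irrep \ class  {0} (size 1)  {1} (size 1)    {2} (size 1)  {3} (size 1)    {4} (size 1)  {5} (size 1)    {6} (size 1)  {7} (size 1)  
  chi_0          1             1               1             1               1             1               1             1             
  chi_1          1             exp(I*pi/4)     I             exp(3*I*pi/4)   -1            exp(-3*I*pi/4)  -I            exp(-I*pi/4)  
  chi_2          1             I               -1            -I              1             I               -1            -I            
  chi_3          1             exp(3*I*pi/4)   -I            exp(I*pi/4)     -1            exp(-I*pi/4)    I             exp(-3*I*pi/4)
  chi_4          1             -1              1             -1              1             -1              1             -1            
  chi_5          1             exp(-3*I*pi/4)  I             exp(-I*pi/4)    -1            exp(I*pi/4)     -I            exp(3*I*pi/4) 
  chi_6          1             -I              -1            I               1             -I              -1            I             
  chi_7          1             exp(-I*pi/4)    -I            exp(-3*I*pi/4)  -1            exp(3*I*pi/4)   I             exp(I*pi/4)   

Spot check: chi_7(6) = zeta_8^(7*6) = zeta_8^42 = I.

Working: Z/8Z is abelian, so all 8 irreducible complex representations are 1-dimensional. They are given by chi_k(m) = zeta_8^(k*m) for k = 0,...,7. Row orthogonality: sum_m chi_k(m) conj(chi_l(m)) = 8 * [k = l].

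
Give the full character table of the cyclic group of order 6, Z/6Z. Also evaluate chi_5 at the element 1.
Character table of Z/6Z (irreps indexed chi_0,...,chi_5 with chi_k(m) = zeta_6^(k*m), zeta_6 = exp(2*pi*i/6)):
  irrep \ class  {0} (size 1)  {1} (size 1)    {2} (size 1)    {3} (size 1)  {4} (size 1)    {5} (size 1)  
  chi_0          1             1               1               1             1               1             
  chi_1          1             exp(I*pi/3)     exp(2*I*pi/3)   -1            exp(-2*I*pi/3)  exp(-I*pi/3)  
  chi_2          1             exp(2*I*pi/3)   exp(-2*I*pi/3)  1             exp(2*I*pi/3)   exp(-2*I*pi/3)
  chi_3          1             -1              1               -1            1               -1            
  chi_4          1             exp(-2*I*pi/3)  exp(2*I*pi/3)   1             exp(-2*I*pi/3)  exp(2*I*pi/3) 
  chi_5          1             exp(-I*pi/3)    exp(-2*I*pi/3)  -1            exp(2*I*pi/3)   exp(I*pi/3)   

Spot check: chi_5(1) = zeta_6^(5*1) = zeta_6^5 = exp(-I*pi/3).

Justification: Z/6Z is abelian, so all 6 irreducible complex representations are 1-dimensional. They are given by chi_k(m) = zeta_6^(k*m) for k = 0,...,5. Row orthogonality: sum_m chi_k(m) conj(chi_l(m)) = 6 * [k = l].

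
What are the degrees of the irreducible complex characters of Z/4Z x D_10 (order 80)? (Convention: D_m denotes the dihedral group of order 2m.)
Dimensions: 1, 1, 1, 1, 1, 1, 1, 1, 1, 1, 1, 1, 1, 1, 1, 1, 2, 2, 2, 2, 2, 2, 2, 2, 2, 2, 2, 2, 2, 2, 2, 2

Reasoning: There are 32 irreducibles (= number of conjugacy classes). Their dimensions d_i satisfy sum d_i^2 = |G| = 80: 1 + 1 + 1 + 1 + 1 + 1 + 1 + 1 + 1 + 1 + 1 + 1 + 1 + 1 + 1 + 1 + 4 + 4 + 4 + 4 + 4 + 4 + 4 + 4 + 4 + 4 + 4 + 4 + 4 + 4 + 4 + 4 = 80. (For the product with Z/4Z: each of the 4 1-dim characters of Z/4Z tensors with each irrep of D_10, giving 4 copies of each D_10-dimension.)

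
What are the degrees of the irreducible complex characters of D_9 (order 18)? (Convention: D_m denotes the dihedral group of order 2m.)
Dimensions: 1, 1, 2, 2, 2, 2

Proof sketch: There are 6 irreducibles (= number of conjugacy classes). Their dimensions d_i satisfy sum d_i^2 = |G| = 18: 1 + 1 + 4 + 4 + 4 + 4 = 18.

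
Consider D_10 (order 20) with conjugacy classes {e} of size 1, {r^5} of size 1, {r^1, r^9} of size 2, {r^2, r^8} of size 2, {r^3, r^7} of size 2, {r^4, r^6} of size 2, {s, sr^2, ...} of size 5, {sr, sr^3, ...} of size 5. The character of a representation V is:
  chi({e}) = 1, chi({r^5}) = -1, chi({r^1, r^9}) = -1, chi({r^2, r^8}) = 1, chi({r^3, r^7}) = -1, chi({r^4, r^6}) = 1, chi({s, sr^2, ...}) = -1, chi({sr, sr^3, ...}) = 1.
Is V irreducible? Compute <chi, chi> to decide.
Irreducible: <chi, chi> = 1.

Explanation: <chi, chi> = (1/|G|) sum_C |C| * |chi(C)|^2 = (1/20)[1*|1|^2 + 1*|-1|^2 + 2*|-1|^2 + 2*|1|^2 + 2*|-1|^2 + 2*|1|^2 + 5*|-1|^2 + 5*|1|^2]
  = (1/20)[(1) + (1) + (2) + (2) + (2) + (2) + (5) + (5)] = 20/20 = 1.
A character is irreducible iff <chi, chi> = 1, so this representation is irreducible.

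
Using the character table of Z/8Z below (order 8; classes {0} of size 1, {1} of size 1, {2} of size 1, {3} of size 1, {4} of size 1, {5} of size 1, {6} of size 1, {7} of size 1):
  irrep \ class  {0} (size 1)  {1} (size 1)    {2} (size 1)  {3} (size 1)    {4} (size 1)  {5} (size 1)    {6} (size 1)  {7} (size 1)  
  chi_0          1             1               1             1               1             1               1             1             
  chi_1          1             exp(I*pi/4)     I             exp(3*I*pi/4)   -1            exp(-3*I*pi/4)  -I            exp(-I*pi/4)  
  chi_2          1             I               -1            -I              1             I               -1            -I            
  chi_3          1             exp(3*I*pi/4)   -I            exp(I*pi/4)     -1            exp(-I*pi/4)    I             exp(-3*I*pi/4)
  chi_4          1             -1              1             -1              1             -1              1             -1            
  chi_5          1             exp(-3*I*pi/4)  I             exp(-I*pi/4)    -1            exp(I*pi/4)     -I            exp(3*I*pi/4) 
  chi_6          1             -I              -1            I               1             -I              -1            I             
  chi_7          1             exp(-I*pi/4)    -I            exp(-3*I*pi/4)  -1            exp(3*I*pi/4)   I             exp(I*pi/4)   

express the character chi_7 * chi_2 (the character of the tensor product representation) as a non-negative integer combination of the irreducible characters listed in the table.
chi_7 tensor chi_2 = chi_1 (all other irreducibles have multiplicity 0).

Derivation: The character of a tensor product is the pointwise product (chi_7 * chi_2)(C) = chi_7(C) * chi_2(C):
  {0}: (1)*(1), {1}: (exp(-I*pi/4))*(I), {2}: (-I)*(-1), {3}: (exp(-3*I*pi/4))*(-I), {4}: (-1)*(1), {5}: (exp(3*I*pi/4))*(I), {6}: (I)*(-1), {7}: (exp(I*pi/4))*(-I)
so (chi_7 * chi_2) takes values
  {0} -> 1, {1} -> exp(I*pi/4), {2} -> I, {3} -> -exp(-I*pi/4), {4} -> -1, {5} -> exp(-3*I*pi/4), {6} -> -I, {7} -> -exp(3*I*pi/4).
Now take the inner product of this character with each irreducible chi from the table, <chi_7*chi_2, chi> = (1/8) sum_C |C| (chi_7*chi_2)(C) conj(chi(C)):
  <chi_7*chi_2, chi_0> = (1/8)[1*(1)*conj(1) + 1*(exp(I*pi/4))*conj(1) + 1*(I)*conj(1) + 1*(-exp(-I*pi/4))*conj(1) + 1*(-1)*conj(1) + 1*(exp(-3*I*pi/4))*conj(1) + 1*(-I)*conj(1) + 1*(-exp(3*I*pi/4))*conj(1)]
      = (1/8)[(1) + (exp(I*pi/4)) + (I) + (-exp(-I*pi/4)) + (-1) + (exp(-3*I*pi/4)) + (-I) + (-exp(3*I*pi/4))] = 0/8 = 0
  <chi_7*chi_2, chi_1> = (1/8)[1*(1)*conj(1) + 1*(exp(I*pi/4))*conj(exp(I*pi/4)) + 1*(I)*conj(I) + 1*(-exp(-I*pi/4))*conj(exp(3*I*pi/4)) + 1*(-1)*conj(-1) + 1*(exp(-3*I*pi/4))*conj(exp(-3*I*pi/4)) + 1*(-I)*conj(-I) + 1*(-exp(3*I*pi/4))*conj(exp(-I*pi/4))]
      = (1/8)[(1) + (1) + (1) + (1) + (1) + (1) + (1) + (1)] = 8/8 = 1
  <chi_7*chi_2, chi_2> = (1/8)[1*(1)*conj(1) + 1*(exp(I*pi/4))*conj(I) + 1*(I)*conj(-1) + 1*(-exp(-I*pi/4))*conj(-I) + 1*(-1)*conj(1) + 1*(exp(-3*I*pi/4))*conj(I) + 1*(-I)*conj(-1) + 1*(-exp(3*I*pi/4))*conj(-I)]
      = (1/8)[(1) + (-exp(3*I*pi/4)) + (-I) + (-exp(I*pi/4)) + (-1) + (-exp(-I*pi/4)) + (I) + (-exp(-3*I*pi/4))] = 0/8 = 0
  <chi_7*chi_2, chi_3> = (1/8)[1*(1)*conj(1) + 1*(exp(I*pi/4))*conj(exp(3*I*pi/4)) + 1*(I)*conj(-I) + 1*(-exp(-I*pi/4))*conj(exp(I*pi/4)) + 1*(-1)*conj(-1) + 1*(exp(-3*I*pi/4))*conj(exp(-I*pi/4)) + 1*(-I)*conj(I) + 1*(-exp(3*I*pi/4))*conj(exp(-3*I*pi/4))]
      = (1/8)[(1) + (-I) + (-1) + (I) + (1) + (-I) + (-1) + (I)] = 0/8 = 0
  <chi_7*chi_2, chi_4> = (1/8)[1*(1)*conj(1) + 1*(exp(I*pi/4))*conj(-1) + 1*(I)*conj(1) + 1*(-exp(-I*pi/4))*conj(-1) + 1*(-1)*conj(1) + 1*(exp(-3*I*pi/4))*conj(-1) + 1*(-I)*conj(1) + 1*(-exp(3*I*pi/4))*conj(-1)]
      = (1/8)[(1) + (-exp(I*pi/4)) + (I) + (exp(-I*pi/4)) + (-1) + (-exp(-3*I*pi/4)) + (-I) + (exp(3*I*pi/4))] = 0/8 = 0
  <chi_7*chi_2, chi_5> = (1/8)[1*(1)*conj(1) + 1*(exp(I*pi/4))*conj(exp(-3*I*pi/4)) + 1*(I)*conj(I) + 1*(-exp(-I*pi/4))*conj(exp(-I*pi/4)) + 1*(-1)*conj(-1) + 1*(exp(-3*I*pi/4))*conj(exp(I*pi/4)) + 1*(-I)*conj(-I) + 1*(-exp(3*I*pi/4))*conj(exp(3*I*pi/4))]
      = (1/8)[(1) + (-1) + (1) + (-1) + (1) + (-1) + (1) + (-1)] = 0/8 = 0
  <chi_7*chi_2, chi_6> = (1/8)[1*(1)*conj(1) + 1*(exp(I*pi/4))*conj(-I) + 1*(I)*conj(-1) + 1*(-exp(-I*pi/4))*conj(I) + 1*(-1)*conj(1) + 1*(exp(-3*I*pi/4))*conj(-I) + 1*(-I)*conj(-1) + 1*(-exp(3*I*pi/4))*conj(I)]
      = (1/8)[(1) + (exp(3*I*pi/4)) + (-I) + (exp(I*pi/4)) + (-1) + (exp(-I*pi/4)) + (I) + (exp(-3*I*pi/4))] = 0/8 = 0
  <chi_7*chi_2, chi_7> = (1/8)[1*(1)*conj(1) + 1*(exp(I*pi/4))*conj(exp(-I*pi/4)) + 1*(I)*conj(-I) + 1*(-exp(-I*pi/4))*conj(exp(-3*I*pi/4)) + 1*(-1)*conj(-1) + 1*(exp(-3*I*pi/4))*conj(exp(3*I*pi/4)) + 1*(-I)*conj(I) + 1*(-exp(3*I*pi/4))*conj(exp(I*pi/4))]
      = (1/8)[(1) + (I) + (-1) + (-I) + (1) + (I) + (-1) + (-I)] = 0/8 = 0
(Exp terms are combined using exp(i*s)*conj(exp(i*t)) = exp(i*(s-t)), and sums of them are collapsed using the identity that for every m > 1 the m distinct m-th roots of unity sum to 0, e.g. 1 + exp(2*I*pi/3) + exp(-2*I*pi/3) = 0.)
Hence the multiplicities are chi_1: 1. Dimension check: dim(chi_7)*dim(chi_2) = 1*1 = 1 and sum (mult * dim) = 1*1 = 1.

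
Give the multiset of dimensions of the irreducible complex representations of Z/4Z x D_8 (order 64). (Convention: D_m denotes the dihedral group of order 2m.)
Dimensions: 1, 1, 1, 1, 1, 1, 1, 1, 1, 1, 1, 1, 1, 1, 1, 1, 2, 2, 2, 2, 2, 2, 2, 2, 2, 2, 2, 2

Working: There are 28 irreducibles (= number of conjugacy classes). Their dimensions d_i satisfy sum d_i^2 = |G| = 64: 1 + 1 + 1 + 1 + 1 + 1 + 1 + 1 + 1 + 1 + 1 + 1 + 1 + 1 + 1 + 1 + 4 + 4 + 4 + 4 + 4 + 4 + 4 + 4 + 4 + 4 + 4 + 4 = 64. (For the product with Z/4Z: each of the 4 1-dim characters of Z/4Z tensors with each irrep of D_8, giving 4 copies of each D_8-dimension.)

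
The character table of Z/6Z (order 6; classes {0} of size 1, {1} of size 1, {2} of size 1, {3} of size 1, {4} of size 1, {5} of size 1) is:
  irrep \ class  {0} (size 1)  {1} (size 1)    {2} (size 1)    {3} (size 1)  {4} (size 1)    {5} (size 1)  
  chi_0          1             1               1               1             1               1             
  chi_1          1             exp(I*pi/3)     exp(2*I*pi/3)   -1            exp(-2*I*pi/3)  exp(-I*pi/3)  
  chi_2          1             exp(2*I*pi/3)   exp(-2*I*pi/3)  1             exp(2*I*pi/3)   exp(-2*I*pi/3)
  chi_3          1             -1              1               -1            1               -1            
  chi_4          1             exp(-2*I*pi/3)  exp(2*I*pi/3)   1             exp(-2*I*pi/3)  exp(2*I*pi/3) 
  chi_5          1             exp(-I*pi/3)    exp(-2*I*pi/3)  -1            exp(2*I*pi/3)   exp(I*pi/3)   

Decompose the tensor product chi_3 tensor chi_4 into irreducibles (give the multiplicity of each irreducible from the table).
chi_3 tensor chi_4 = chi_1 (all other irreducibles have multiplicity 0).

Justification: The character of a tensor product is the pointwise product (chi_3 * chi_4)(C) = chi_3(C) * chi_4(C):
  {0}: (1)*(1), {1}: (-1)*(exp(-2*I*pi/3)), {2}: (1)*(exp(2*I*pi/3)), {3}: (-1)*(1), {4}: (1)*(exp(-2*I*pi/3)), {5}: (-1)*(exp(2*I*pi/3))
so (chi_3 * chi_4) takes values
  {0} -> 1, {1} -> -exp(-2*I*pi/3), {2} -> exp(2*I*pi/3), {3} -> -1, {4} -> exp(-2*I*pi/3), {5} -> -exp(2*I*pi/3).
Now take the inner product of this character with each irreducible chi from the table, <chi_3*chi_4, chi> = (1/6) sum_C |C| (chi_3*chi_4)(C) conj(chi(C)):
  <chi_3*chi_4, chi_0> = (1/6)[1*(1)*conj(1) + 1*(-exp(-2*I*pi/3))*conj(1) + 1*(exp(2*I*pi/3))*conj(1) + 1*(-1)*conj(1) + 1*(exp(-2*I*pi/3))*conj(1) + 1*(-exp(2*I*pi/3))*conj(1)]
      = (1/6)[(1) + (-exp(-2*I*pi/3)) + (exp(2*I*pi/3)) + (-1) + (exp(-2*I*pi/3)) + (-exp(2*I*pi/3))] = 0/6 = 0
  <chi_3*chi_4, chi_1> = (1/6)[1*(1)*conj(1) + 1*(-exp(-2*I*pi/3))*conj(exp(I*pi/3)) + 1*(exp(2*I*pi/3))*conj(exp(2*I*pi/3)) + 1*(-1)*conj(-1) + 1*(exp(-2*I*pi/3))*conj(exp(-2*I*pi/3)) + 1*(-exp(2*I*pi/3))*conj(exp(-I*pi/3))]
      = (1/6)[(1) + (1) + (1) + (1) + (1) + (1)] = 6/6 = 1
  <chi_3*chi_4, chi_2> = (1/6)[1*(1)*conj(1) + 1*(-exp(-2*I*pi/3))*conj(exp(2*I*pi/3)) + 1*(exp(2*I*pi/3))*conj(exp(-2*I*pi/3)) + 1*(-1)*conj(1) + 1*(exp(-2*I*pi/3))*conj(exp(2*I*pi/3)) + 1*(-exp(2*I*pi/3))*conj(exp(-2*I*pi/3))]
      = (1/6)[(1) + (-exp(2*I*pi/3)) + (exp(-2*I*pi/3)) + (-1) + (exp(2*I*pi/3)) + (-exp(-2*I*pi/3))] = 0/6 = 0
  <chi_3*chi_4, chi_3> = (1/6)[1*(1)*conj(1) + 1*(-exp(-2*I*pi/3))*conj(-1) + 1*(exp(2*I*pi/3))*conj(1) + 1*(-1)*conj(-1) + 1*(exp(-2*I*pi/3))*conj(1) + 1*(-exp(2*I*pi/3))*conj(-1)]
      = (1/6)[(1) + (exp(-2*I*pi/3)) + (exp(2*I*pi/3)) + (1) + (exp(-2*I*pi/3)) + (exp(2*I*pi/3))] = 0/6 = 0
  <chi_3*chi_4, chi_4> = (1/6)[1*(1)*conj(1) + 1*(-exp(-2*I*pi/3))*conj(exp(-2*I*pi/3)) + 1*(exp(2*I*pi/3))*conj(exp(2*I*pi/3)) + 1*(-1)*conj(1) + 1*(exp(-2*I*pi/3))*conj(exp(-2*I*pi/3)) + 1*(-exp(2*I*pi/3))*conj(exp(2*I*pi/3))]
      = (1/6)[(1) + (-1) + (1) + (-1) + (1) + (-1)] = 0/6 = 0
  <chi_3*chi_4, chi_5> = (1/6)[1*(1)*conj(1) + 1*(-exp(-2*I*pi/3))*conj(exp(-I*pi/3)) + 1*(exp(2*I*pi/3))*conj(exp(-2*I*pi/3)) + 1*(-1)*conj(-1) + 1*(exp(-2*I*pi/3))*conj(exp(2*I*pi/3)) + 1*(-exp(2*I*pi/3))*conj(exp(I*pi/3))]
      = (1/6)[(1) + (-exp(-I*pi/3)) + (exp(-2*I*pi/3)) + (1) + (exp(2*I*pi/3)) + (-exp(I*pi/3))] = 0/6 = 0
(Exp terms are combined using exp(i*s)*conj(exp(i*t)) = exp(i*(s-t)), and sums of them are collapsed using the identity that for every m > 1 the m distinct m-th roots of unity sum to 0, e.g. 1 + exp(2*I*pi/3) + exp(-2*I*pi/3) = 0.)
Hence the multiplicities are chi_1: 1. Dimension check: dim(chi_3)*dim(chi_4) = 1*1 = 1 and sum (mult * dim) = 1*1 = 1.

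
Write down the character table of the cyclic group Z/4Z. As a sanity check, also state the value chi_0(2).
Character table of Z/4Z (irreps indexed chi_0,...,chi_3 with chi_k(m) = zeta_4^(k*m), zeta_4 = exp(2*pi*i/4)):
  irrep \ class  {0} (size 1)  {1} (size 1)  {2} (size 1)  {3} (size 1)
  chi_0          1             1             1             1           
  chi_1          1             I             -1            -I          
  chi_2          1             -1            1             -1          
  chi_3          1             -I            -1            I           

Spot check: chi_0(2) = zeta_4^(0*2) = zeta_4^0 = 1.

Justification: Z/4Z is abelian, so all 4 irreducible complex representations are 1-dimensional. They are given by chi_k(m) = zeta_4^(k*m) for k = 0,...,3. Row orthogonality: sum_m chi_k(m) conj(chi_l(m)) = 4 * [k = l].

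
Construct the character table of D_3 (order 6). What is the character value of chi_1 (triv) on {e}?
Conjugacy classes: {e} of size 1, {r^1, r^2} of size 2, {s, sr, ..., sr^2} of size 3.
Character table:
  irrep \ class              {e} (size 1)  {r^1, r^2} (size 2)  {s, sr, ..., sr^2} (size 3)
  chi_1 (triv)               1             1                    1                          
  chi_2 (sign: r->1, s->-1)  1             1                    -1                         
  chi_3 (2d, j=1)            2             -1                   0                          

Spot check: chi_1 (triv) on {e} = 1.

Solution. D_3 has order 2*3 = 6 with 3 conjugacy classes, hence 3 irreducibles. Sum of squared dims 1 + 1 + 4 = 6 = |G|. Linear characters come from the abelianisation; the 2-dimensional irreps have character r^k -> 2*cos(2*pi*j*k/3), reflections -> 0.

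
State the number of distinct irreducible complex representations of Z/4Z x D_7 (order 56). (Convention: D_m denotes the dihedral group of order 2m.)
20

Details: The number of irreducible complex representations of a finite group equals its number of conjugacy classes. For a direct product, #classes(G x H) = #classes(G) * #classes(H). Z/4Z has 4 classes (abelian), D_7 has 5 classes, so 4 * 5 = 20, so Z/4Z x D_7 (order 56) has exactly 20 irreducible complex representations.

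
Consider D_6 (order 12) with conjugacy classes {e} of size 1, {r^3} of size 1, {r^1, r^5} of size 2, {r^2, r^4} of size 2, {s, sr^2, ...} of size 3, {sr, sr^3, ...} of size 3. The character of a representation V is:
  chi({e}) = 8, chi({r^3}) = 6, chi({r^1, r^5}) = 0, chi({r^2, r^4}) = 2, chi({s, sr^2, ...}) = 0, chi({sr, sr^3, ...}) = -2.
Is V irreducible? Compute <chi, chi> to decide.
Not irreducible (reducible): <chi, chi> = 10 > 1.

Explanation: <chi, chi> = (1/|G|) sum_C |C| * |chi(C)|^2 = (1/12)[1*|8|^2 + 1*|6|^2 + 2*|0|^2 + 2*|2|^2 + 3*|0|^2 + 3*|-2|^2]
  = (1/12)[(64) + (36) + (0) + (8) + (0) + (12)] = 120/12 = 10.
A character is irreducible iff <chi, chi> = 1, so this representation is reducible.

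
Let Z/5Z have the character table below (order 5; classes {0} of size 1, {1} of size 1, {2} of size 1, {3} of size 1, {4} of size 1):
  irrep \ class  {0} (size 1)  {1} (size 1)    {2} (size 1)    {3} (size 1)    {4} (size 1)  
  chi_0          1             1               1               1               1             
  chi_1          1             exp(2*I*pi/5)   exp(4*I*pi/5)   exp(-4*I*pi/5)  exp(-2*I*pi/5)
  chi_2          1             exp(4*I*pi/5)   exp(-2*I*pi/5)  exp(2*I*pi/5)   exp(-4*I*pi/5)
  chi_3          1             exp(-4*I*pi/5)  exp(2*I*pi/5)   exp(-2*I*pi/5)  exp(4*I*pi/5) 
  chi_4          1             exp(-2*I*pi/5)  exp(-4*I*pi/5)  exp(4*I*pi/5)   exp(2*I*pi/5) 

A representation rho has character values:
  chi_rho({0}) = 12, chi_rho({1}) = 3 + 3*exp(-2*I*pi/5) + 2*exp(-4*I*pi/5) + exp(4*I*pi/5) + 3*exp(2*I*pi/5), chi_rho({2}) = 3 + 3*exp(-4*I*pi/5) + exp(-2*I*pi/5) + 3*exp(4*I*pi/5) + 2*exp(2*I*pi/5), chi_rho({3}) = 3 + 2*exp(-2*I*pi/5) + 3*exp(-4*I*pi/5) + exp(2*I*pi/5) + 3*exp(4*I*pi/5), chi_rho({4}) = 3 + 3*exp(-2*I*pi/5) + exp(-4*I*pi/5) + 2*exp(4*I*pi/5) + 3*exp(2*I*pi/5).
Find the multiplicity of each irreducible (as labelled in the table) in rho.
Multiplicities: chi_0: 3, chi_1: 3, chi_2: 1, chi_3: 2, chi_4: 3.

Justification: Use <chi_rho, chi> = (1/|G|) sum_C |C| * chi_rho(C) * conj(chi(C)) with |G| = 5 for each irreducible chi in the table:
  <chi_rho, chi_0> = (1/5)[1*(12)*conj(1) + 1*(3 + 3*exp(-2*I*pi/5) + 2*exp(-4*I*pi/5) + exp(4*I*pi/5) + 3*exp(2*I*pi/5))*conj(1) + 1*(3 + 3*exp(-4*I*pi/5) + exp(-2*I*pi/5) + 3*exp(4*I*pi/5) + 2*exp(2*I*pi/5))*conj(1) + 1*(3 + 2*exp(-2*I*pi/5) + 3*exp(-4*I*pi/5) + exp(2*I*pi/5) + 3*exp(4*I*pi/5))*conj(1) + 1*(3 + 3*exp(-2*I*pi/5) + exp(-4*I*pi/5) + 2*exp(4*I*pi/5) + 3*exp(2*I*pi/5))*conj(1)]
      = (1/5)[(12) + (3 + 3*exp(-2*I*pi/5) + 2*exp(-4*I*pi/5) + exp(4*I*pi/5) + 3*exp(2*I*pi/5)) + (3 + 3*exp(-4*I*pi/5) + exp(-2*I*pi/5) + 3*exp(4*I*pi/5) + 2*exp(2*I*pi/5)) + (3 + 2*exp(-2*I*pi/5) + 3*exp(-4*I*pi/5) + exp(2*I*pi/5) + 3*exp(4*I*pi/5)) + (3 + 3*exp(-2*I*pi/5) + exp(-4*I*pi/5) + 2*exp(4*I*pi/5) + 3*exp(2*I*pi/5))] = 15/5 = 3
  <chi_rho, chi_1> = (1/5)[1*(12)*conj(1) + 1*(3 + 3*exp(-2*I*pi/5) + 2*exp(-4*I*pi/5) + exp(4*I*pi/5) + 3*exp(2*I*pi/5))*conj(exp(2*I*pi/5)) + 1*(3 + 3*exp(-4*I*pi/5) + exp(-2*I*pi/5) + 3*exp(4*I*pi/5) + 2*exp(2*I*pi/5))*conj(exp(4*I*pi/5)) + 1*(3 + 2*exp(-2*I*pi/5) + 3*exp(-4*I*pi/5) + exp(2*I*pi/5) + 3*exp(4*I*pi/5))*conj(exp(-4*I*pi/5)) + 1*(3 + 3*exp(-2*I*pi/5) + exp(-4*I*pi/5) + 2*exp(4*I*pi/5) + 3*exp(2*I*pi/5))*conj(exp(-2*I*pi/5))]
      = (1/5)[(12) + (3 + 3*exp(-2*I*pi/5) + 3*exp(-4*I*pi/5) + exp(2*I*pi/5) + 2*exp(4*I*pi/5)) + (3 + 2*exp(-2*I*pi/5) + 3*exp(-4*I*pi/5) + exp(4*I*pi/5) + 3*exp(2*I*pi/5)) + (3 + 3*exp(-2*I*pi/5) + exp(-4*I*pi/5) + 3*exp(4*I*pi/5) + 2*exp(2*I*pi/5)) + (3 + 2*exp(-4*I*pi/5) + exp(-2*I*pi/5) + 3*exp(4*I*pi/5) + 3*exp(2*I*pi/5))] = 15/5 = 3
  <chi_rho, chi_2> = (1/5)[1*(12)*conj(1) + 1*(3 + 3*exp(-2*I*pi/5) + 2*exp(-4*I*pi/5) + exp(4*I*pi/5) + 3*exp(2*I*pi/5))*conj(exp(4*I*pi/5)) + 1*(3 + 3*exp(-4*I*pi/5) + exp(-2*I*pi/5) + 3*exp(4*I*pi/5) + 2*exp(2*I*pi/5))*conj(exp(-2*I*pi/5)) + 1*(3 + 2*exp(-2*I*pi/5) + 3*exp(-4*I*pi/5) + exp(2*I*pi/5) + 3*exp(4*I*pi/5))*conj(exp(2*I*pi/5)) + 1*(3 + 3*exp(-2*I*pi/5) + exp(-4*I*pi/5) + 2*exp(4*I*pi/5) + 3*exp(2*I*pi/5))*conj(exp(-4*I*pi/5))]
      = (1/5)[(12) + (1 + 3*exp(-2*I*pi/5) + 3*exp(-4*I*pi/5) + 3*exp(4*I*pi/5) + 2*exp(2*I*pi/5)) + (1 + 3*exp(-2*I*pi/5) + 3*exp(-4*I*pi/5) + 2*exp(4*I*pi/5) + 3*exp(2*I*pi/5)) + (1 + 3*exp(-2*I*pi/5) + 2*exp(-4*I*pi/5) + 3*exp(4*I*pi/5) + 3*exp(2*I*pi/5)) + (1 + 2*exp(-2*I*pi/5) + 3*exp(-4*I*pi/5) + 3*exp(4*I*pi/5) + 3*exp(2*I*pi/5))] = 5/5 = 1
  <chi_rho, chi_3> = (1/5)[1*(12)*conj(1) + 1*(3 + 3*exp(-2*I*pi/5) + 2*exp(-4*I*pi/5) + exp(4*I*pi/5) + 3*exp(2*I*pi/5))*conj(exp(-4*I*pi/5)) + 1*(3 + 3*exp(-4*I*pi/5) + exp(-2*I*pi/5) + 3*exp(4*I*pi/5) + 2*exp(2*I*pi/5))*conj(exp(2*I*pi/5)) + 1*(3 + 2*exp(-2*I*pi/5) + 3*exp(-4*I*pi/5) + exp(2*I*pi/5) + 3*exp(4*I*pi/5))*conj(exp(-2*I*pi/5)) + 1*(3 + 3*exp(-2*I*pi/5) + exp(-4*I*pi/5) + 2*exp(4*I*pi/5) + 3*exp(2*I*pi/5))*conj(exp(4*I*pi/5))]
      = (1/5)[(12) + (2 + 3*exp(-4*I*pi/5) + exp(-2*I*pi/5) + 3*exp(4*I*pi/5) + 3*exp(2*I*pi/5)) + (2 + 3*exp(-2*I*pi/5) + exp(-4*I*pi/5) + 3*exp(4*I*pi/5) + 3*exp(2*I*pi/5)) + (2 + 3*exp(-2*I*pi/5) + 3*exp(-4*I*pi/5) + exp(4*I*pi/5) + 3*exp(2*I*pi/5)) + (2 + 3*exp(-2*I*pi/5) + 3*exp(-4*I*pi/5) + exp(2*I*pi/5) + 3*exp(4*I*pi/5))] = 10/5 = 2
  <chi_rho, chi_4> = (1/5)[1*(12)*conj(1) + 1*(3 + 3*exp(-2*I*pi/5) + 2*exp(-4*I*pi/5) + exp(4*I*pi/5) + 3*exp(2*I*pi/5))*conj(exp(-2*I*pi/5)) + 1*(3 + 3*exp(-4*I*pi/5) + exp(-2*I*pi/5) + 3*exp(4*I*pi/5) + 2*exp(2*I*pi/5))*conj(exp(-4*I*pi/5)) + 1*(3 + 2*exp(-2*I*pi/5) + 3*exp(-4*I*pi/5) + exp(2*I*pi/5) + 3*exp(4*I*pi/5))*conj(exp(4*I*pi/5)) + 1*(3 + 3*exp(-2*I*pi/5) + exp(-4*I*pi/5) + 2*exp(4*I*pi/5) + 3*exp(2*I*pi/5))*conj(exp(2*I*pi/5))]
      = (1/5)[(12) + (3 + 2*exp(-2*I*pi/5) + exp(-4*I*pi/5) + 3*exp(4*I*pi/5) + 3*exp(2*I*pi/5)) + (3 + 3*exp(-2*I*pi/5) + 2*exp(-4*I*pi/5) + exp(2*I*pi/5) + 3*exp(4*I*pi/5)) + (3 + 3*exp(-4*I*pi/5) + exp(-2*I*pi/5) + 2*exp(4*I*pi/5) + 3*exp(2*I*pi/5)) + (3 + 3*exp(-2*I*pi/5) + 3*exp(-4*I*pi/5) + exp(4*I*pi/5) + 2*exp(2*I*pi/5))] = 15/5 = 3
(Exp terms are combined using exp(i*s)*conj(exp(i*t)) = exp(i*(s-t)), and sums of them are collapsed using the identity that for every m > 1 the m distinct m-th roots of unity sum to 0, e.g. 1 + exp(2*I*pi/3) + exp(-2*I*pi/3) = 0.)
Dimension check: dim(rho) = sum (mult * dim) = 3*1 + 3*1 + 1*1 + 2*1 + 3*1 = 12 = chi_rho(e) = 12.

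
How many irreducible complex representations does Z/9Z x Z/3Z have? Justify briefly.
27

The number of irreducible complex representations of a finite group equals its number of conjugacy classes. Z/9Z x Z/3Z is abelian of order 27, so every element is its own conjugacy class: 27 classes, so Z/9Z x Z/3Z (order 27) has exactly 27 irreducible complex representations.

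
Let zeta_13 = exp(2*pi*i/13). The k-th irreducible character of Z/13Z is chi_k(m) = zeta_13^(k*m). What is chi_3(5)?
chi_3(5) = zeta_13^15 = exp(4*I*pi/13)

Reasoning: chi_3(5) = zeta_13^(3*5) = zeta_13^15. Since zeta_13^13 = 1, this equals zeta_13^2 = exp(2*pi*i*2/13) = exp(4*I*pi/13).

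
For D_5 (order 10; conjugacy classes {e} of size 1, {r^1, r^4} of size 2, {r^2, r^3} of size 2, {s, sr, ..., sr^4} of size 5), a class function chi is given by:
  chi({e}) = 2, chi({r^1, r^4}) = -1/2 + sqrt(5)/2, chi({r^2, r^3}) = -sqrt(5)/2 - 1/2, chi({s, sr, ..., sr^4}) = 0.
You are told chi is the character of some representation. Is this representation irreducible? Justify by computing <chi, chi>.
Irreducible: <chi, chi> = 1.

Derivation: <chi, chi> = (1/|G|) sum_C |C| * |chi(C)|^2 = (1/10)[1*|2|^2 + 2*|-1/2 + sqrt(5)/2|^2 + 2*|-sqrt(5)/2 - 1/2|^2 + 5*|0|^2]
  = (1/10)[(4) + (3 - sqrt(5)) + (sqrt(5) + 3) + (0)] = 10/10 = 1.
A character is irreducible iff <chi, chi> = 1, so this representation is irreducible.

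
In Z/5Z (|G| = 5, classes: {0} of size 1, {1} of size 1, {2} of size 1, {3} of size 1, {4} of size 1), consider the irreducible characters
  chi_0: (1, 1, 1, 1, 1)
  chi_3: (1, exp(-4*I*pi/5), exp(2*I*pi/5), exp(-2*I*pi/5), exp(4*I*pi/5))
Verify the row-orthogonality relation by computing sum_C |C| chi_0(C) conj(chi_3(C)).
Sum = 0; so <chi_0, chi_3> = 0 (distinct irreducibles are orthogonal).

Proof sketch: Compute term by term over conjugacy classes (|C| * chi_0(C) * conj(chi_3(C))):
  1*(1)*conj(1) + 1*(1)*conj(exp(-4*I*pi/5)) + 1*(1)*conj(exp(2*I*pi/5)) + 1*(1)*conj(exp(-2*I*pi/5)) + 1*(1)*conj(exp(4*I*pi/5))
  = (1) + (exp(4*I*pi/5)) + (exp(-2*I*pi/5)) + (exp(2*I*pi/5)) + (exp(-4*I*pi/5))
  = 0.
(Exp terms are combined using exp(i*s)*conj(exp(i*t)) = exp(i*(s-t)), and sums of them are collapsed using the identity that for every m > 1 the m distinct m-th roots of unity sum to 0, e.g. 1 + exp(2*I*pi/3) + exp(-2*I*pi/3) = 0.)
Dividing by |G| = 5 gives 0/5 = 0, matching the row-orthogonality relation <chi_0, chi_3> = [chi_0 = chi_3].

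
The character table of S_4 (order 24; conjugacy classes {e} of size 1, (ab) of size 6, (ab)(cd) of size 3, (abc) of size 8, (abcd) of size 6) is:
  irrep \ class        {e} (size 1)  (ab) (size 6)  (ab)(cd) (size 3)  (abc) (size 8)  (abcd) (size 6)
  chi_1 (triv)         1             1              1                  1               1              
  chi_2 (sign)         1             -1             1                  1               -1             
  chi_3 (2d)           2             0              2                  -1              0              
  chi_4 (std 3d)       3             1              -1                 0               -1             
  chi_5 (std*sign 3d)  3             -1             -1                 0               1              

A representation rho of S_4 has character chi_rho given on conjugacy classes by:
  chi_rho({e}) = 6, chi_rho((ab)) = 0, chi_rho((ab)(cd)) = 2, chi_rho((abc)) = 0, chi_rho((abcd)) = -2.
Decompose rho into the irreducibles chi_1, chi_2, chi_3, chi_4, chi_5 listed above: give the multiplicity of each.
Multiplicities: chi_1: 0, chi_2: 1, chi_3: 1, chi_4: 1, chi_5: 0.

Details: Use <chi_rho, chi> = (1/|G|) sum_C |C| * chi_rho(C) * conj(chi(C)) with |G| = 24 for each irreducible chi in the table:
  <chi_rho, chi_1> = (1/24)[1*(6)*conj(1) + 6*(0)*conj(1) + 3*(2)*conj(1) + 8*(0)*conj(1) + 6*(-2)*conj(1)]
      = (1/24)[(6) + (0) + (6) + (0) + (-12)] = 0/24 = 0
  <chi_rho, chi_2> = (1/24)[1*(6)*conj(1) + 6*(0)*conj(-1) + 3*(2)*conj(1) + 8*(0)*conj(1) + 6*(-2)*conj(-1)]
      = (1/24)[(6) + (0) + (6) + (0) + (12)] = 24/24 = 1
  <chi_rho, chi_3> = (1/24)[1*(6)*conj(2) + 6*(0)*conj(0) + 3*(2)*conj(2) + 8*(0)*conj(-1) + 6*(-2)*conj(0)]
      = (1/24)[(12) + (0) + (12) + (0) + (0)] = 24/24 = 1
  <chi_rho, chi_4> = (1/24)[1*(6)*conj(3) + 6*(0)*conj(1) + 3*(2)*conj(-1) + 8*(0)*conj(0) + 6*(-2)*conj(-1)]
      = (1/24)[(18) + (0) + (-6) + (0) + (12)] = 24/24 = 1
  <chi_rho, chi_5> = (1/24)[1*(6)*conj(3) + 6*(0)*conj(-1) + 3*(2)*conj(-1) + 8*(0)*conj(0) + 6*(-2)*conj(1)]
      = (1/24)[(18) + (0) + (-6) + (0) + (-12)] = 0/24 = 0
Dimension check: dim(rho) = sum (mult * dim) = 0*1 + 1*1 + 1*2 + 1*3 + 0*3 = 6 = chi_rho(e) = 6.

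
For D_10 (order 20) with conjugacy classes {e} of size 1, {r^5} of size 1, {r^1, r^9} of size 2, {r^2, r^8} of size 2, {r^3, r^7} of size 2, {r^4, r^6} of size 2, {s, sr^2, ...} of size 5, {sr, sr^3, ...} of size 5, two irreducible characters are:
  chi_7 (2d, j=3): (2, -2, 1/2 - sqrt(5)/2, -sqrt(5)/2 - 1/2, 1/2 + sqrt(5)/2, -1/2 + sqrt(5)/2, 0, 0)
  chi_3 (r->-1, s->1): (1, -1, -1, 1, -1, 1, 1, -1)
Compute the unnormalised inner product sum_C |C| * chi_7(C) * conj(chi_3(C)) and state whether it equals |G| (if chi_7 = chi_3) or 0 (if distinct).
Sum = 0; so <chi_7, chi_3> = 0 (distinct irreducibles are orthogonal).

Why: Compute term by term over conjugacy classes (|C| * chi_7(C) * conj(chi_3(C))):
  1*(2)*conj(1) + 1*(-2)*conj(-1) + 2*(1/2 - sqrt(5)/2)*conj(-1) + 2*(-sqrt(5)/2 - 1/2)*conj(1) + 2*(1/2 + sqrt(5)/2)*conj(-1) + 2*(-1/2 + sqrt(5)/2)*conj(1) + 5*(0)*conj(1) + 5*(0)*conj(-1)
  = (2) + (2) + (-1 + sqrt(5)) + (-sqrt(5) - 1) + (-sqrt(5) - 1) + (-1 + sqrt(5)) + (0) + (0)
  = 0.
Dividing by |G| = 20 gives 0/20 = 0, matching the row-orthogonality relation <chi_7, chi_3> = [chi_7 = chi_3].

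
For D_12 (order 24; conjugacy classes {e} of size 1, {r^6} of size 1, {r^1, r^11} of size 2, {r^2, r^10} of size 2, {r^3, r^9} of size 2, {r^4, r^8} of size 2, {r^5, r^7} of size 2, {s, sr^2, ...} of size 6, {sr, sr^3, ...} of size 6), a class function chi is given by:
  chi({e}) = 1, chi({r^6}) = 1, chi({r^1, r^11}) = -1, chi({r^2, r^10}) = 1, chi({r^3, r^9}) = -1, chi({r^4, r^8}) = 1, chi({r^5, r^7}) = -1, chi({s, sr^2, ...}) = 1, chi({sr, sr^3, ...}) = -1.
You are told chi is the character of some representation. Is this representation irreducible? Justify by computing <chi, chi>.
Irreducible: <chi, chi> = 1.

Why: <chi, chi> = (1/|G|) sum_C |C| * |chi(C)|^2 = (1/24)[1*|1|^2 + 1*|1|^2 + 2*|-1|^2 + 2*|1|^2 + 2*|-1|^2 + 2*|1|^2 + 2*|-1|^2 + 6*|1|^2 + 6*|-1|^2]
  = (1/24)[(1) + (1) + (2) + (2) + (2) + (2) + (2) + (6) + (6)] = 24/24 = 1.
A character is irreducible iff <chi, chi> = 1, so this representation is irreducible.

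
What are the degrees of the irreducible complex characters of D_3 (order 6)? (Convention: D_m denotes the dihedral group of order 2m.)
Dimensions: 1, 1, 2

Proof sketch: There are 3 irreducibles (= number of conjugacy classes). Their dimensions d_i satisfy sum d_i^2 = |G| = 6: 1 + 1 + 4 = 6.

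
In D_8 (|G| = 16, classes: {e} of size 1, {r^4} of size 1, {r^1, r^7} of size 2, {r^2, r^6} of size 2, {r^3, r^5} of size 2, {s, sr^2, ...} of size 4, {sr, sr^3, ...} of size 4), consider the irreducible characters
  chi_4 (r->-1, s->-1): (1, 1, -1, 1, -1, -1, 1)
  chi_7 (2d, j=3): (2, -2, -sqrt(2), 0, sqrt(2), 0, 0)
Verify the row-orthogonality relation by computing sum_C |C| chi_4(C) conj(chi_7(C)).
Sum = 0; so <chi_4, chi_7> = 0 (distinct irreducibles are orthogonal).

Compute term by term over conjugacy classes (|C| * chi_4(C) * conj(chi_7(C))):
  1*(1)*conj(2) + 1*(1)*conj(-2) + 2*(-1)*conj(-sqrt(2)) + 2*(1)*conj(0) + 2*(-1)*conj(sqrt(2)) + 4*(-1)*conj(0) + 4*(1)*conj(0)
  = (2) + (-2) + (2*sqrt(2)) + (0) + (-2*sqrt(2)) + (0) + (0)
  = 0.
Dividing by |G| = 16 gives 0/16 = 0, matching the row-orthogonality relation <chi_4, chi_7> = [chi_4 = chi_7].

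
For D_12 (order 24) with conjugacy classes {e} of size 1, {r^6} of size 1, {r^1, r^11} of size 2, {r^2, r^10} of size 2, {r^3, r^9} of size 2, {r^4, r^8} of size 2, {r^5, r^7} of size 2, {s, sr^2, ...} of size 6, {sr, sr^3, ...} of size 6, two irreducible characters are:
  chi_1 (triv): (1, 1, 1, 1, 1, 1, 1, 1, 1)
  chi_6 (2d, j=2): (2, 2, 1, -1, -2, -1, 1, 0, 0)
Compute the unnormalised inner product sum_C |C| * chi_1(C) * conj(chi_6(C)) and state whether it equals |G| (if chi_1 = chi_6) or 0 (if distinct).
Sum = 0; so <chi_1, chi_6> = 0 (distinct irreducibles are orthogonal).

Details: Compute term by term over conjugacy classes (|C| * chi_1(C) * conj(chi_6(C))):
  1*(1)*conj(2) + 1*(1)*conj(2) + 2*(1)*conj(1) + 2*(1)*conj(-1) + 2*(1)*conj(-2) + 2*(1)*conj(-1) + 2*(1)*conj(1) + 6*(1)*conj(0) + 6*(1)*conj(0)
  = (2) + (2) + (2) + (-2) + (-4) + (-2) + (2) + (0) + (0)
  = 0.
Dividing by |G| = 24 gives 0/24 = 0, matching the row-orthogonality relation <chi_1, chi_6> = [chi_1 = chi_6].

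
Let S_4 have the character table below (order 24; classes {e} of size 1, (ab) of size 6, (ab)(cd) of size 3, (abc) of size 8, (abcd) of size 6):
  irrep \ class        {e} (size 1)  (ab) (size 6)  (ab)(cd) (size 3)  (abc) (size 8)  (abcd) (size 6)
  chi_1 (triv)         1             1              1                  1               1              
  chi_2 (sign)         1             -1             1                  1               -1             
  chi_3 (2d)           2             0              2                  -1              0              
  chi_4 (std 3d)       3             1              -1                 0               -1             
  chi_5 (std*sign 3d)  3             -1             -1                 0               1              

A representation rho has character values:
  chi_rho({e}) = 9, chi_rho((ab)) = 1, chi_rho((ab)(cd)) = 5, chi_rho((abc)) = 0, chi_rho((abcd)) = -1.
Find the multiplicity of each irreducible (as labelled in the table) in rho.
Multiplicities: chi_1: 1, chi_2: 1, chi_3: 2, chi_4: 1, chi_5: 0.

Why: Use <chi_rho, chi> = (1/|G|) sum_C |C| * chi_rho(C) * conj(chi(C)) with |G| = 24 for each irreducible chi in the table:
  <chi_rho, chi_1> = (1/24)[1*(9)*conj(1) + 6*(1)*conj(1) + 3*(5)*conj(1) + 8*(0)*conj(1) + 6*(-1)*conj(1)]
      = (1/24)[(9) + (6) + (15) + (0) + (-6)] = 24/24 = 1
  <chi_rho, chi_2> = (1/24)[1*(9)*conj(1) + 6*(1)*conj(-1) + 3*(5)*conj(1) + 8*(0)*conj(1) + 6*(-1)*conj(-1)]
      = (1/24)[(9) + (-6) + (15) + (0) + (6)] = 24/24 = 1
  <chi_rho, chi_3> = (1/24)[1*(9)*conj(2) + 6*(1)*conj(0) + 3*(5)*conj(2) + 8*(0)*conj(-1) + 6*(-1)*conj(0)]
      = (1/24)[(18) + (0) + (30) + (0) + (0)] = 48/24 = 2
  <chi_rho, chi_4> = (1/24)[1*(9)*conj(3) + 6*(1)*conj(1) + 3*(5)*conj(-1) + 8*(0)*conj(0) + 6*(-1)*conj(-1)]
      = (1/24)[(27) + (6) + (-15) + (0) + (6)] = 24/24 = 1
  <chi_rho, chi_5> = (1/24)[1*(9)*conj(3) + 6*(1)*conj(-1) + 3*(5)*conj(-1) + 8*(0)*conj(0) + 6*(-1)*conj(1)]
      = (1/24)[(27) + (-6) + (-15) + (0) + (-6)] = 0/24 = 0
Dimension check: dim(rho) = sum (mult * dim) = 1*1 + 1*1 + 2*2 + 1*3 + 0*3 = 9 = chi_rho(e) = 9.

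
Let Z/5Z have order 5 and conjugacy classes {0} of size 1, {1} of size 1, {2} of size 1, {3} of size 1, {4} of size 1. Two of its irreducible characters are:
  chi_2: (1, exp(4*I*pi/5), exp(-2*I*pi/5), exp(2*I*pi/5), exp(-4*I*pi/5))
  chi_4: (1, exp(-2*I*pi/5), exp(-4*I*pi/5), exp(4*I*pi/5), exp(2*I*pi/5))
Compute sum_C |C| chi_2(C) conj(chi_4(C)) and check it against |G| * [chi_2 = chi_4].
Sum = 0; so <chi_2, chi_4> = 0 (distinct irreducibles are orthogonal).

Derivation: Compute term by term over conjugacy classes (|C| * chi_2(C) * conj(chi_4(C))):
  1*(1)*conj(1) + 1*(exp(4*I*pi/5))*conj(exp(-2*I*pi/5)) + 1*(exp(-2*I*pi/5))*conj(exp(-4*I*pi/5)) + 1*(exp(2*I*pi/5))*conj(exp(4*I*pi/5)) + 1*(exp(-4*I*pi/5))*conj(exp(2*I*pi/5))
  = (1) + (exp(-4*I*pi/5)) + (exp(2*I*pi/5)) + (exp(-2*I*pi/5)) + (exp(4*I*pi/5))
  = 0.
(Exp terms are combined using exp(i*s)*conj(exp(i*t)) = exp(i*(s-t)), and sums of them are collapsed using the identity that for every m > 1 the m distinct m-th roots of unity sum to 0, e.g. 1 + exp(2*I*pi/3) + exp(-2*I*pi/3) = 0.)
Dividing by |G| = 5 gives 0/5 = 0, matching the row-orthogonality relation <chi_2, chi_4> = [chi_2 = chi_4].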